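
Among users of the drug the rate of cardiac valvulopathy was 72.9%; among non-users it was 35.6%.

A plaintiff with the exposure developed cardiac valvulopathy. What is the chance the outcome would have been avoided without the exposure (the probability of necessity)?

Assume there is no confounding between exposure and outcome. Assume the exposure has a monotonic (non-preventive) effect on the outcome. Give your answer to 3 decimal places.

p₁ = 0.729, p₀ = 0.356.
Under exogeneity and monotonicity, PN = (p₁ − p₀) / p₁.
PN = (0.729 − 0.356) / 0.729 = 0.373 / 0.729 ≈ 0.5117

PN ≈ 0.512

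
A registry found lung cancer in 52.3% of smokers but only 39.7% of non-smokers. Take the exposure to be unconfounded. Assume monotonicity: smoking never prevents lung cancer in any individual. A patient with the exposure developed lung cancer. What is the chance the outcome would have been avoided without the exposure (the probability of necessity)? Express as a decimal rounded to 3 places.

p₁ = 0.523, p₀ = 0.397.
Under exogeneity and monotonicity, PN = (p₁ − p₀) / p₁.
PN = (0.523 − 0.397) / 0.523 = 0.126 / 0.523 ≈ 0.2409

PN ≈ 0.241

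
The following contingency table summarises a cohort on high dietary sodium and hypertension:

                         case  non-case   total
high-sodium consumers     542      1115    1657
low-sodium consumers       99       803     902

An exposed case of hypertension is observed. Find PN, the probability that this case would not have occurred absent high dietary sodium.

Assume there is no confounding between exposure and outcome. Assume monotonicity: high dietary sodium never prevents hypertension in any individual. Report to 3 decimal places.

p₁ = P(outcome | exposed) = 542/1657 = 0.3271
p₀ = P(outcome | unexposed) = 99/902 = 0.10976
Under exogeneity and monotonicity, PN = (p₁ − p₀)/p₁.
PN = (0.3271 − 0.10976) / 0.3271 ≈ 0.6645

PN ≈ 0.664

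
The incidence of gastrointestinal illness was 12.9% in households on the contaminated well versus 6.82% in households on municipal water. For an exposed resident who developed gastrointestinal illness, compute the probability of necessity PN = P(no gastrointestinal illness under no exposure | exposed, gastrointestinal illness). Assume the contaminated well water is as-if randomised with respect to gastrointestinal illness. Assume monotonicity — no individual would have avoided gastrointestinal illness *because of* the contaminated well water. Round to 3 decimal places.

p₁ = 0.129, p₀ = 0.0682.
Under exogeneity and monotonicity, PN = (p₁ − p₀) / p₁.
PN = (0.129 − 0.0682) / 0.129 = 0.0608 / 0.129 ≈ 0.4713

PN ≈ 0.471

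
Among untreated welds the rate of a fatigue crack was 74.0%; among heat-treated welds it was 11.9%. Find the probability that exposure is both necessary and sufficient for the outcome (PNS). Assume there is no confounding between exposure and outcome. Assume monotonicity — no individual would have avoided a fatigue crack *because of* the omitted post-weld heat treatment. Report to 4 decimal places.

PNS ≈ 0.6210

p₁ = 0.74, p₀ = 0.119.
Under exogeneity and monotonicity, PNS = p₁ − p₀.
PNS = 0.74 − 0.119 = 0.621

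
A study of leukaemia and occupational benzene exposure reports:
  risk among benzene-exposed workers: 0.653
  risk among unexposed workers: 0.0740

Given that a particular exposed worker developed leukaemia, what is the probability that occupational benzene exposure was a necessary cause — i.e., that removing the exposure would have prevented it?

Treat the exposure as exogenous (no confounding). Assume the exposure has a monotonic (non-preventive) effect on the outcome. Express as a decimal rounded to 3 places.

Let p₁ = 0.653, p₀ = 0.074.
Under exogeneity and monotonicity, PN = (p₁ − p₀) / p₁.
PN = (0.653 − 0.074) / 0.653 = 0.579 / 0.653 ≈ 0.8867

PN ≈ 0.887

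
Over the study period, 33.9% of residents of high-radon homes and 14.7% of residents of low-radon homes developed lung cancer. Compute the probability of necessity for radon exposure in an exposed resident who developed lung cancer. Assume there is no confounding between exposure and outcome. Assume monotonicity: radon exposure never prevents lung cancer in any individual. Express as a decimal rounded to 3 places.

p₁ = 0.339, p₀ = 0.147.
Under exogeneity and monotonicity, PN = (p₁ − p₀) / p₁.
PN = (0.339 − 0.147) / 0.339 = 0.192 / 0.339 ≈ 0.5664

PN ≈ 0.566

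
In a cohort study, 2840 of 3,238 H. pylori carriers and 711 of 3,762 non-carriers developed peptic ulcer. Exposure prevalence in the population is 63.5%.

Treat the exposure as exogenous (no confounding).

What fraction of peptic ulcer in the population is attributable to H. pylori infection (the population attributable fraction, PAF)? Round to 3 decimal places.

p₁ = P(outcome | exposed) = 2840/3238 = 0.87708
p₀ = P(outcome | unexposed) = 711/3762 = 0.189
Overall risk P(Y=1) = π·p₁ + (1−π)·p₀ = 0.635×0.87708 + 0.365×0.189 = 0.62593.
Under exogeneity, PAF = [P(Y=1) − p₀] / P(Y=1).
PAF = (0.62593 − 0.189) / 0.62593 ≈ 0.6981

PAF ≈ 0.698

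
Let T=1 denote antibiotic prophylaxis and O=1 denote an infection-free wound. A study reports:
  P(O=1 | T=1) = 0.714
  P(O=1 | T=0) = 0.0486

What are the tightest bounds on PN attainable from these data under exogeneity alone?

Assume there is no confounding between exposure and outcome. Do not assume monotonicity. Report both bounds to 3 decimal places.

0.932 ≤ PN ≤ 1.000

Let p₁ = 0.714, p₀ = 0.0486.
Under exogeneity alone the bounds on PN are max{0,(p₁−p₀)/p₁} ≤ PN ≤ min{1,(1−p₀)/p₁}.
  lower = (p₁ − p₀)/p₁ = 0.6654 / 0.714 ≈ 0.9319
  upper = min{1, (1 − p₀)/p₁} = 0.9514 / 0.714 ≈ 1.3325 → capped at 1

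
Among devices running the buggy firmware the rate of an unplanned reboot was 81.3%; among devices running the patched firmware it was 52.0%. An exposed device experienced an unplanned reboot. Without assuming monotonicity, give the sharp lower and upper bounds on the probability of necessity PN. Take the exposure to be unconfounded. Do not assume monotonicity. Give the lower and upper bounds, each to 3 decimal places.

0.360 ≤ PN ≤ 0.590

p₁ = 0.813, p₀ = 0.52.
Under exogeneity alone the bounds on PN are max{0,(p₁−p₀)/p₁} ≤ PN ≤ min{1,(1−p₀)/p₁}.
  lower = (p₁ − p₀)/p₁ = 0.293 / 0.813 ≈ 0.3604
  upper = min{1, (1 − p₀)/p₁} = 0.48 / 0.813 ≈ 0.5904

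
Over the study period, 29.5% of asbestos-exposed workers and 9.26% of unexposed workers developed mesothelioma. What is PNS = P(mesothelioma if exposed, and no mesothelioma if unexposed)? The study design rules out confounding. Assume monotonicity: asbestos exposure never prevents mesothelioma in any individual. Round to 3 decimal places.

PNS ≈ 0.202

p₁ = 0.295, p₀ = 0.0926.
Under exogeneity and monotonicity, PNS = p₁ − p₀.
PNS = 0.295 − 0.0926 = 0.2024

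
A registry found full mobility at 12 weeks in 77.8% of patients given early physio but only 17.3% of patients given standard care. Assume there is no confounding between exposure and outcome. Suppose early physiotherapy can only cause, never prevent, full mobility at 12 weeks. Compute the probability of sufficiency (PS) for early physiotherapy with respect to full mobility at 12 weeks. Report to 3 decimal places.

p₁ = 0.778, p₀ = 0.173.
Under exogeneity and monotonicity, PS = (p₁ − p₀) / (1 − p₀).
PS = (0.778 − 0.173) / (1 − 0.173) = 0.605 / 0.827 ≈ 0.7316

PS ≈ 0.732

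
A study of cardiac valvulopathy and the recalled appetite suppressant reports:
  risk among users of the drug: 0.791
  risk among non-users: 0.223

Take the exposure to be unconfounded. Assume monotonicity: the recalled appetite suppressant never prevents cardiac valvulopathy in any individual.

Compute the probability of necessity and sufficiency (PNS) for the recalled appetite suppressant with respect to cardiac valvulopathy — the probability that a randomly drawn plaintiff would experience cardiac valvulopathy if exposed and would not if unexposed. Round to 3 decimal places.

Let p₁ = 0.791, p₀ = 0.223.
Under exogeneity and monotonicity, PNS = p₁ − p₀.
PNS = 0.791 − 0.223 = 0.568

PNS ≈ 0.568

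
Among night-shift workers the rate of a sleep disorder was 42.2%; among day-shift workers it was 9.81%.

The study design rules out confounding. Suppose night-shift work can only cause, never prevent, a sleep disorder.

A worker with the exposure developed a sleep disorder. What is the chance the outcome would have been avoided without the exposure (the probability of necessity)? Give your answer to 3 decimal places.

p₁ = 0.422, p₀ = 0.0981.
Under exogeneity and monotonicity, PN = (p₁ − p₀) / p₁.
PN = (0.422 − 0.0981) / 0.422 = 0.3239 / 0.422 ≈ 0.7675

PN ≈ 0.768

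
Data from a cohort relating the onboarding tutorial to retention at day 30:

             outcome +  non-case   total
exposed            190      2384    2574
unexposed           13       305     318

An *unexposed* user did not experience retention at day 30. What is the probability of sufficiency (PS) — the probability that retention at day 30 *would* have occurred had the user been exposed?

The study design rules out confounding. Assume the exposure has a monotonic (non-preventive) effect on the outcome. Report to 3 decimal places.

PS ≈ 0.034

p₁ = P(outcome | exposed) = 190/2574 = 0.073815
p₀ = P(outcome | unexposed) = 13/318 = 0.040881
Under exogeneity and monotonicity, PS = (p₁ − p₀)/(1 − p₀).
PS = (0.073815 − 0.040881) / 0.95912 ≈ 0.0343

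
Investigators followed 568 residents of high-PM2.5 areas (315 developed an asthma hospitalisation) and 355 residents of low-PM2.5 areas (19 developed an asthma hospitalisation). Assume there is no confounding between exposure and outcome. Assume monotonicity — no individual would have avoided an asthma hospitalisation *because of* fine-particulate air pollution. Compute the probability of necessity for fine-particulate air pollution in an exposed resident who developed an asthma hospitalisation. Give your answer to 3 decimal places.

PN ≈ 0.903

p₁ = P(outcome | exposed) = 315/568 = 0.55458
p₀ = P(outcome | unexposed) = 19/355 = 0.053521
Under exogeneity and monotonicity, PN = (p₁ − p₀) / p₁.
PN = (0.55458 − 0.053521) / 0.55458 = 0.50106 / 0.55458 ≈ 0.9035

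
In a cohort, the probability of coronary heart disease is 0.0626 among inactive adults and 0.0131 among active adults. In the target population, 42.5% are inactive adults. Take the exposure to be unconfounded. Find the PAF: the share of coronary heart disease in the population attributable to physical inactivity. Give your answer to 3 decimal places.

Let p₁ = 0.0626, p₀ = 0.0131.
Overall risk P(Y=1) = π·p₁ + (1−π)·p₀ = 0.425×0.0626 + 0.575×0.0131 = 0.034138.
Under exogeneity, PAF = [P(Y=1) − p₀] / P(Y=1).
PAF = (0.034138 − 0.0131) / 0.034138 ≈ 0.6163

PAF ≈ 0.616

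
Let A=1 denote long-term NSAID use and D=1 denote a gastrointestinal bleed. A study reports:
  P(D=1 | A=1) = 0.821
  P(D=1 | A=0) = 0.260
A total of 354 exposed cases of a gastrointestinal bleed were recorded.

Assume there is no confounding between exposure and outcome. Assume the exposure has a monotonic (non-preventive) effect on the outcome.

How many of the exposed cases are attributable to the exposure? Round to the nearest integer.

about 242 cases

Let p₁ = 0.821, p₀ = 0.26.
PN = (p₁ − p₀)/p₁ = (0.821 − 0.26) / 0.821 ≈ 0.68331.
Attributable cases ≈ PN × (exposed cases) = 0.68331 × 354 ≈ 241.89.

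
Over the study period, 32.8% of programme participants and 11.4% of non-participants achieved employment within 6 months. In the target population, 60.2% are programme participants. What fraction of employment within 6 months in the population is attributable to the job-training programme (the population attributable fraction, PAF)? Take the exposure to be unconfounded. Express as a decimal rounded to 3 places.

PAF ≈ 0.531

p₁ = 0.328, p₀ = 0.114.
Overall risk P(Y=1) = π·p₁ + (1−π)·p₀ = 0.602×0.328 + 0.398×0.114 = 0.24283.
Under exogeneity, PAF = [P(Y=1) − p₀] / P(Y=1).
PAF = (0.24283 − 0.114) / 0.24283 ≈ 0.5305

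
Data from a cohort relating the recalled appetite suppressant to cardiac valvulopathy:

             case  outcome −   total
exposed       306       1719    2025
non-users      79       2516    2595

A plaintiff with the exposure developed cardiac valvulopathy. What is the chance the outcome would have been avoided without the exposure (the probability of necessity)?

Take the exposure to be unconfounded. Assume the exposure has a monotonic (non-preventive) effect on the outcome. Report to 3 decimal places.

p₁ = P(outcome | exposed) = 306/2025 = 0.15111
p₀ = P(outcome | unexposed) = 79/2595 = 0.030443
Under exogeneity and monotonicity, PN = (p₁ − p₀)/p₁.
PN = (0.15111 − 0.030443) / 0.15111 ≈ 0.7985

PN ≈ 0.799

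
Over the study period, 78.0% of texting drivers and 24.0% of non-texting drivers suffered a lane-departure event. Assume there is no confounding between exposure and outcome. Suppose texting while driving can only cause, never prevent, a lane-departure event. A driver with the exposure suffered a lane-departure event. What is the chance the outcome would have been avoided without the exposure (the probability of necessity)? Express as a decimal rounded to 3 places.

PN ≈ 0.692

p₁ = 0.78, p₀ = 0.24.
Under exogeneity and monotonicity, PN = (p₁ − p₀) / p₁.
PN = (0.78 − 0.24) / 0.78 = 0.54 / 0.78 ≈ 0.6923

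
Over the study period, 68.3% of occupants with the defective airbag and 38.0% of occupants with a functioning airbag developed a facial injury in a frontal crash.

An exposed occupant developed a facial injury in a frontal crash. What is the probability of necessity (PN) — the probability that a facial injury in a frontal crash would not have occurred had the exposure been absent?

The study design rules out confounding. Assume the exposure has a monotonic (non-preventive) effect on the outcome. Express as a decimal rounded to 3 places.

p₁ = 0.683, p₀ = 0.38.
Under exogeneity and monotonicity, PN = (p₁ − p₀) / p₁.
PN = (0.683 − 0.38) / 0.683 = 0.303 / 0.683 ≈ 0.4436

PN ≈ 0.444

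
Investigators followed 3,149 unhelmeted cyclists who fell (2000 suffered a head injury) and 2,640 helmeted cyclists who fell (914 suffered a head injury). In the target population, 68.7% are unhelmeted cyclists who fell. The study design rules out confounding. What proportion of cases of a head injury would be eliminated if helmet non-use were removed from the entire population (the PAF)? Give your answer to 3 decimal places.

PAF ≈ 0.364

p₁ = P(outcome | exposed) = 2000/3149 = 0.63512
p₀ = P(outcome | unexposed) = 914/2640 = 0.34621
Overall risk P(Y=1) = π·p₁ + (1−π)·p₀ = 0.687×0.63512 + 0.313×0.34621 = 0.54469.
Under exogeneity, PAF = [P(Y=1) − p₀] / P(Y=1).
PAF = (0.54469 − 0.34621) / 0.54469 ≈ 0.3644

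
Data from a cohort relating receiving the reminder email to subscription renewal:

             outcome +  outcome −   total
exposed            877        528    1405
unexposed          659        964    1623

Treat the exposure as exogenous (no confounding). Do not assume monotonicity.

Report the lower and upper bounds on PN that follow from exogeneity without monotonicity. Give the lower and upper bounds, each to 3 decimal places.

0.350 ≤ PN ≤ 0.952

p₁ = P(outcome | exposed) = 877/1405 = 0.6242
p₀ = P(outcome | unexposed) = 659/1623 = 0.40604
Under exogeneity alone the bounds on PN are max{0,(p₁−p₀)/p₁} ≤ PN ≤ min{1,(1−p₀)/p₁}.
  lower = (p₁ − p₀)/p₁ = 0.21816 / 0.6242 ≈ 0.3495
  upper = min{1, (1 − p₀)/p₁} = 0.59396 / 0.6242 ≈ 0.9516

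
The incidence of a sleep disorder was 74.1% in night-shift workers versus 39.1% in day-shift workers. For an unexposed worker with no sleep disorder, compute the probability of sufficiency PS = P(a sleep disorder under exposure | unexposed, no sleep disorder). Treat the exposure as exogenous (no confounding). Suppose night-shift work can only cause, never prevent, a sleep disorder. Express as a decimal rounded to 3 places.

p₁ = 0.741, p₀ = 0.391.
Under exogeneity and monotonicity, PS = (p₁ − p₀) / (1 − p₀).
PS = (0.741 − 0.391) / (1 − 0.391) = 0.35 / 0.609 ≈ 0.5747

PS ≈ 0.575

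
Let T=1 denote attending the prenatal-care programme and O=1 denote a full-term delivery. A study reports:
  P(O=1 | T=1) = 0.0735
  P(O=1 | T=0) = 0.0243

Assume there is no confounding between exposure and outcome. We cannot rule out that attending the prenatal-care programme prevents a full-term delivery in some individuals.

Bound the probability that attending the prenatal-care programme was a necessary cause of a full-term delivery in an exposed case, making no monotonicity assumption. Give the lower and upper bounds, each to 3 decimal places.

Let p₁ = 0.0735, p₀ = 0.0243.
Under exogeneity alone the bounds on PN are max{0,(p₁−p₀)/p₁} ≤ PN ≤ min{1,(1−p₀)/p₁}.
  lower = (p₁ − p₀)/p₁ = 0.0492 / 0.0735 ≈ 0.6694
  upper = min{1, (1 − p₀)/p₁} = 0.9757 / 0.0735 ≈ 13.2748 → capped at 1

0.669 ≤ PN ≤ 1.000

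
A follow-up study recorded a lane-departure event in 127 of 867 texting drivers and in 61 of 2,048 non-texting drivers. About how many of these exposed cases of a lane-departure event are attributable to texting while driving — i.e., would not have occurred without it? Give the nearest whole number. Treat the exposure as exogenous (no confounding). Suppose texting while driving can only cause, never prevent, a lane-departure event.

about 101 cases

p₁ = P(outcome | exposed) = 127/867 = 0.14648
p₀ = P(outcome | unexposed) = 61/2048 = 0.029785
PN = (p₁ − p₀)/p₁ = (0.14648 − 0.029785) / 0.14648 ≈ 0.79666.
Attributable cases ≈ PN × (exposed cases) = 0.79666 × 127 ≈ 101.18.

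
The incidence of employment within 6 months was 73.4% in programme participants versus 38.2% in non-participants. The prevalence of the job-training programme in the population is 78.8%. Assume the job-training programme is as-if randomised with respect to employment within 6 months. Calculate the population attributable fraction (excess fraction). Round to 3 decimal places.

PAF ≈ 0.421

p₁ = 0.734, p₀ = 0.382.
Overall risk P(Y=1) = π·p₁ + (1−π)·p₀ = 0.788×0.734 + 0.212×0.382 = 0.65938.
Under exogeneity, PAF = [P(Y=1) − p₀] / P(Y=1).
PAF = (0.65938 − 0.382) / 0.65938 ≈ 0.4207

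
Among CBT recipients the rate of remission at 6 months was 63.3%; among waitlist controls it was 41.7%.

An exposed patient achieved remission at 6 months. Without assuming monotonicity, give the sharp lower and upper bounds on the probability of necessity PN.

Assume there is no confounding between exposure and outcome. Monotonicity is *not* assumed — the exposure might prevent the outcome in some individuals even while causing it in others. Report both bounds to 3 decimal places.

p₁ = 0.633, p₀ = 0.417.
Under exogeneity alone the bounds on PN are max{0,(p₁−p₀)/p₁} ≤ PN ≤ min{1,(1−p₀)/p₁}.
  lower = (p₁ − p₀)/p₁ = 0.216 / 0.633 ≈ 0.3412
  upper = min{1, (1 − p₀)/p₁} = 0.583 / 0.633 ≈ 0.9210

0.341 ≤ PN ≤ 0.921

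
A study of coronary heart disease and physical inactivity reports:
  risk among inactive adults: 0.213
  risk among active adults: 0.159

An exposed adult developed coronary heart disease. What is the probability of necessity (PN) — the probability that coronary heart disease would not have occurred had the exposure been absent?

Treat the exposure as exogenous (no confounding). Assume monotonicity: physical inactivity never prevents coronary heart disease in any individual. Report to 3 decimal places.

PN ≈ 0.254

Let p₁ = 0.213, p₀ = 0.159.
Under exogeneity and monotonicity, PN = (p₁ − p₀) / p₁.
PN = (0.213 − 0.159) / 0.213 = 0.054 / 0.213 ≈ 0.2535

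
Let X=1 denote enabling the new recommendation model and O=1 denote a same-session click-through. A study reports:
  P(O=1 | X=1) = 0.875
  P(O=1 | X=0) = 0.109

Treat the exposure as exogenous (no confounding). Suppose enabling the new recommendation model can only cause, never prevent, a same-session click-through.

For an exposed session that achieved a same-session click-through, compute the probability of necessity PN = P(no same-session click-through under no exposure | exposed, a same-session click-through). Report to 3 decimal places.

PN ≈ 0.875

Let p₁ = 0.875, p₀ = 0.109.
Under exogeneity and monotonicity, PN = (p₁ − p₀) / p₁.
PN = (0.875 − 0.109) / 0.875 = 0.766 / 0.875 ≈ 0.8754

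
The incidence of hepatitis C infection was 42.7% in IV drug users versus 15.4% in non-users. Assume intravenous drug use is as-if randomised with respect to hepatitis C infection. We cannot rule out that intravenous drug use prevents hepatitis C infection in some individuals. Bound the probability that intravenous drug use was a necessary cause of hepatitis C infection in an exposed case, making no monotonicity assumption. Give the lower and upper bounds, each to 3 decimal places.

0.639 ≤ PN ≤ 1.000

p₁ = 0.427, p₀ = 0.154.
Under exogeneity alone the bounds on PN are max{0,(p₁−p₀)/p₁} ≤ PN ≤ min{1,(1−p₀)/p₁}.
  lower = (p₁ − p₀)/p₁ = 0.273 / 0.427 ≈ 0.6393
  upper = min{1, (1 − p₀)/p₁} = 0.846 / 0.427 ≈ 1.9813 → capped at 1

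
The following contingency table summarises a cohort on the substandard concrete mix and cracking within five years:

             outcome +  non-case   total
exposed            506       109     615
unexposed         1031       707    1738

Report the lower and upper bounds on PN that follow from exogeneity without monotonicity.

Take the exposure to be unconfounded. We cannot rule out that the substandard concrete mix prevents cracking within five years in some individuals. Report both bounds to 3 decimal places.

0.279 ≤ PN ≤ 0.494

p₁ = P(outcome | exposed) = 506/615 = 0.82276
p₀ = P(outcome | unexposed) = 1031/1738 = 0.59321
Under exogeneity alone the bounds on PN are max{0,(p₁−p₀)/p₁} ≤ PN ≤ min{1,(1−p₀)/p₁}.
  lower = (p₁ − p₀)/p₁ = 0.22955 / 0.82276 ≈ 0.2790
  upper = min{1, (1 − p₀)/p₁} = 0.40679 / 0.82276 ≈ 0.4944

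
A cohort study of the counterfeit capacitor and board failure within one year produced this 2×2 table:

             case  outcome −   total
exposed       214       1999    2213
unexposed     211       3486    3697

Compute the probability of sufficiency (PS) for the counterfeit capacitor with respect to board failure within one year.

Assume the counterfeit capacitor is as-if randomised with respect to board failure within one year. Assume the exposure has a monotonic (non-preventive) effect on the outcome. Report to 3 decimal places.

p₁ = P(outcome | exposed) = 214/2213 = 0.096701
p₀ = P(outcome | unexposed) = 211/3697 = 0.057073
Under exogeneity and monotonicity, PS = (p₁ − p₀) / (1 − p₀).
PS = (0.096701 − 0.057073) / (1 − 0.057073) = 0.039628 / 0.94293 ≈ 0.0420

PS ≈ 0.042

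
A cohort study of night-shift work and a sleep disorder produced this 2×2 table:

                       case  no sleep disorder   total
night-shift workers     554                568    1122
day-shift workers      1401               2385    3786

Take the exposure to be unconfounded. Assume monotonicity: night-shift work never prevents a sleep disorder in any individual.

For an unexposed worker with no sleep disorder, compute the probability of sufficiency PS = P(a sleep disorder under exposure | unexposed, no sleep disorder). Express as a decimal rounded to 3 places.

PS ≈ 0.196

p₁ = P(outcome | exposed) = 554/1122 = 0.49376
p₀ = P(outcome | unexposed) = 1401/3786 = 0.37005
Under exogeneity and monotonicity, PS = (p₁ − p₀) / (1 − p₀).
PS = (0.49376 − 0.37005) / (1 − 0.37005) = 0.12371 / 0.62995 ≈ 0.1964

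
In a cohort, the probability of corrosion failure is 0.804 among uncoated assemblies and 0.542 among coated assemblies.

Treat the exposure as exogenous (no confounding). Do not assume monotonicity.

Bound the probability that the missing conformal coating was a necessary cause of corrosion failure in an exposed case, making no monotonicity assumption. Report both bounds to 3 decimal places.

Let p₁ = 0.804, p₀ = 0.542.
Under exogeneity alone the bounds on PN are max{0,(p₁−p₀)/p₁} ≤ PN ≤ min{1,(1−p₀)/p₁}.
  lower = (p₁ − p₀)/p₁ = 0.262 / 0.804 ≈ 0.3259
  upper = min{1, (1 − p₀)/p₁} = 0.458 / 0.804 ≈ 0.5697

0.326 ≤ PN ≤ 0.570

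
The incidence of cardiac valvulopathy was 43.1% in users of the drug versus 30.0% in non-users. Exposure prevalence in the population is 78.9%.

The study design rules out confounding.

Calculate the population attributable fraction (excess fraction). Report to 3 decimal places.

PAF ≈ 0.256

p₁ = 0.431, p₀ = 0.3.
Overall risk P(Y=1) = π·p₁ + (1−π)·p₀ = 0.789×0.431 + 0.211×0.3 = 0.40336.
Under exogeneity, PAF = [P(Y=1) − p₀] / P(Y=1).
PAF = (0.40336 − 0.3) / 0.40336 ≈ 0.2562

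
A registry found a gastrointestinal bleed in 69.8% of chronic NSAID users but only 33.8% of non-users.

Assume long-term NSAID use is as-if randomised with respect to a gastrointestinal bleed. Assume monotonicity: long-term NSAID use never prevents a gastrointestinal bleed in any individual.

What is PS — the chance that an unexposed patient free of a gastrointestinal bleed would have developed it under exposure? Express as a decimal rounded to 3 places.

PS ≈ 0.544

p₁ = 0.698, p₀ = 0.338.
Under exogeneity and monotonicity, PS = (p₁ − p₀) / (1 − p₀).
PS = (0.698 − 0.338) / (1 − 0.338) = 0.36 / 0.662 ≈ 0.5438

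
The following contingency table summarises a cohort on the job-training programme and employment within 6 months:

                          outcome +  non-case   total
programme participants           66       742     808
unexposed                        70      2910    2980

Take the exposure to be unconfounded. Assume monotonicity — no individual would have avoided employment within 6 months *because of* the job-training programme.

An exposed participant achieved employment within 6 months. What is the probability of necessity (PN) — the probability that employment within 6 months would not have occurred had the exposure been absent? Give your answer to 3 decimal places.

p₁ = P(outcome | exposed) = 66/808 = 0.081683
p₀ = P(outcome | unexposed) = 70/2980 = 0.02349
Under exogeneity and monotonicity, PN = (p₁ − p₀)/p₁.
PN = (0.081683 − 0.02349) / 0.081683 ≈ 0.7124

PN ≈ 0.712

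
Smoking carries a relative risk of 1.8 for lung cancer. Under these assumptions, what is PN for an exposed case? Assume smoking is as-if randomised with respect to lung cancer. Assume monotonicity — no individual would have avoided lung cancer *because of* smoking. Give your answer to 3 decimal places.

PN ≈ 0.444

Under exogeneity and monotonicity, PN = (RR − 1) / RR = 1 − 1/RR.
PN = (1.8 − 1) / 1.8 = 0.8 / 1.8 ≈ 0.4444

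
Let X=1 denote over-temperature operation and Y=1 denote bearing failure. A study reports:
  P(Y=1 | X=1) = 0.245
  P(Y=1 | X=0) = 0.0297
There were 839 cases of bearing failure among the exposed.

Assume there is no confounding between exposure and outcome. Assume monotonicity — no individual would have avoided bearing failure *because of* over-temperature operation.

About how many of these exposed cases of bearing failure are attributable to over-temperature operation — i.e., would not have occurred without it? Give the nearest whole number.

Let p₁ = 0.245, p₀ = 0.0297.
PN = (p₁ − p₀)/p₁ = (0.245 − 0.0297) / 0.245 ≈ 0.87878.
Attributable cases ≈ PN × (exposed cases) = 0.87878 × 839 ≈ 737.29.

about 737 cases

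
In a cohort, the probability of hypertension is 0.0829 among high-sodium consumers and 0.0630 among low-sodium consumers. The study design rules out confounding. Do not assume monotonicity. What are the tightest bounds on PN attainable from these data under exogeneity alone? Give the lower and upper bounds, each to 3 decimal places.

0.240 ≤ PN ≤ 1.000

Let p₁ = 0.0829, p₀ = 0.063.
Under exogeneity alone the bounds on PN are max{0,(p₁−p₀)/p₁} ≤ PN ≤ min{1,(1−p₀)/p₁}.
  lower = (p₁ − p₀)/p₁ = 0.0199 / 0.0829 ≈ 0.2400
  upper = min{1, (1 − p₀)/p₁} = 0.937 / 0.0829 ≈ 11.3028 → capped at 1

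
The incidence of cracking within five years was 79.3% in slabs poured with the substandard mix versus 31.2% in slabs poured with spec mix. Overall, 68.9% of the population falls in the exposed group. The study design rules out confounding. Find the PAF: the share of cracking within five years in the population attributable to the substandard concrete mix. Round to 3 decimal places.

PAF ≈ 0.515

p₁ = 0.793, p₀ = 0.312.
Overall risk P(Y=1) = π·p₁ + (1−π)·p₀ = 0.689×0.793 + 0.311×0.312 = 0.64341.
Under exogeneity, PAF = [P(Y=1) − p₀] / P(Y=1).
PAF = (0.64341 − 0.312) / 0.64341 ≈ 0.5151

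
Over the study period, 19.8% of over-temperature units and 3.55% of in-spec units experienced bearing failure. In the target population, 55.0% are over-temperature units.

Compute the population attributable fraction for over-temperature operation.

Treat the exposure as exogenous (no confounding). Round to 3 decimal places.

p₁ = 0.198, p₀ = 0.0355.
Overall risk P(Y=1) = π·p₁ + (1−π)·p₀ = 0.55×0.198 + 0.45×0.0355 = 0.12488.
Under exogeneity, PAF = [P(Y=1) − p₀] / P(Y=1).
PAF = (0.12488 − 0.0355) / 0.12488 ≈ 0.7157

PAF ≈ 0.716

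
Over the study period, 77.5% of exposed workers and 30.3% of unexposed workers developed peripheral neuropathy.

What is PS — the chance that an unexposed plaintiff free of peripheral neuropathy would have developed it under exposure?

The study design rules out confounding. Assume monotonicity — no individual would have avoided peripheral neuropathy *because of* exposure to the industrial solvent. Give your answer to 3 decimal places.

PS ≈ 0.677

p₁ = 0.775, p₀ = 0.303.
Under exogeneity and monotonicity, PS = (p₁ − p₀) / (1 − p₀).
PS = (0.775 − 0.303) / (1 − 0.303) = 0.472 / 0.697 ≈ 0.6772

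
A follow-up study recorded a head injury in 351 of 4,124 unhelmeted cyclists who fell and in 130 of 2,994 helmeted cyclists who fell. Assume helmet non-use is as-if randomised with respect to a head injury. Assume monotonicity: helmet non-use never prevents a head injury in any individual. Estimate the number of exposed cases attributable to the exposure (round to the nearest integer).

p₁ = P(outcome | exposed) = 351/4124 = 0.085112
p₀ = P(outcome | unexposed) = 130/2994 = 0.04342
PN = (p₁ − p₀)/p₁ = (0.085112 − 0.04342) / 0.085112 ≈ 0.48984.
Attributable cases ≈ PN × (exposed cases) = 0.48984 × 351 ≈ 171.94.

about 172 cases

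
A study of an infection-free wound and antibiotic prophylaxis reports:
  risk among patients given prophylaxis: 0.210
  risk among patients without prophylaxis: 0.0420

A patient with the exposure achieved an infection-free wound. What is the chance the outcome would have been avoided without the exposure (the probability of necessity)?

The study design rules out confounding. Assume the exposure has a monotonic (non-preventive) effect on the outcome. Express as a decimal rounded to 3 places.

PN ≈ 0.800

Let p₁ = 0.21, p₀ = 0.042.
Under exogeneity and monotonicity, PN = (p₁ − p₀) / p₁.
PN = (0.21 − 0.042) / 0.21 = 0.168 / 0.21 ≈ 0.8000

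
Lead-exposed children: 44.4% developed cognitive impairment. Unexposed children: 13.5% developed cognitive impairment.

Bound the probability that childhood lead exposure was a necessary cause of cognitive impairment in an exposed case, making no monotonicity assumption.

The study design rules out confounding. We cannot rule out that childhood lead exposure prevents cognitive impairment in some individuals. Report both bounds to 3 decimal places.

0.696 ≤ PN ≤ 1.000

p₁ = 0.444, p₀ = 0.135.
Under exogeneity alone the bounds on PN are max{0,(p₁−p₀)/p₁} ≤ PN ≤ min{1,(1−p₀)/p₁}.
  lower = (p₁ − p₀)/p₁ = 0.309 / 0.444 ≈ 0.6959
  upper = min{1, (1 − p₀)/p₁} = 0.865 / 0.444 ≈ 1.9482 → capped at 1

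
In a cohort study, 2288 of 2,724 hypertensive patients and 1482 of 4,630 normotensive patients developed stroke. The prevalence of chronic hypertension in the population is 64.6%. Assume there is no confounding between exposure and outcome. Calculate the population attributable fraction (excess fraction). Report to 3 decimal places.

p₁ = P(outcome | exposed) = 2288/2724 = 0.83994
p₀ = P(outcome | unexposed) = 1482/4630 = 0.32009
Overall risk P(Y=1) = π·p₁ + (1−π)·p₀ = 0.646×0.83994 + 0.354×0.32009 = 0.65591.
Under exogeneity, PAF = [P(Y=1) − p₀] / P(Y=1).
PAF = (0.65591 − 0.32009) / 0.65591 ≈ 0.5120

PAF ≈ 0.512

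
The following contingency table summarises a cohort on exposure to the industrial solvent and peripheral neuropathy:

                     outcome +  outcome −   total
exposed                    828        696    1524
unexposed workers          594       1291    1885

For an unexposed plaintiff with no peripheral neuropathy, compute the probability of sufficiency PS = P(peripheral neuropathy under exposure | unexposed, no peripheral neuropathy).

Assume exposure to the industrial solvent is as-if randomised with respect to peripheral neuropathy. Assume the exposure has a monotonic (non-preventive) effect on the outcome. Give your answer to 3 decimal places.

PS ≈ 0.333

p₁ = P(outcome | exposed) = 828/1524 = 0.54331
p₀ = P(outcome | unexposed) = 594/1885 = 0.31512
Under exogeneity and monotonicity, PS = (p₁ − p₀) / (1 − p₀).
PS = (0.54331 − 0.31512) / (1 − 0.31512) = 0.22819 / 0.68488 ≈ 0.3332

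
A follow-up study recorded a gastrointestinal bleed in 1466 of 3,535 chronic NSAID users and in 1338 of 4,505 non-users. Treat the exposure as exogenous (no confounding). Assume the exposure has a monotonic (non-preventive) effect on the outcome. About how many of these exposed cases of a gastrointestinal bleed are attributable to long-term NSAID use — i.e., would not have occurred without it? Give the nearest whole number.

p₁ = P(outcome | exposed) = 1466/3535 = 0.41471
p₀ = P(outcome | unexposed) = 1338/4505 = 0.297
PN = (p₁ − p₀)/p₁ = (0.41471 − 0.297) / 0.41471 ≈ 0.28383.
Attributable cases ≈ PN × (exposed cases) = 0.28383 × 1466 ≈ 416.09.

about 416 cases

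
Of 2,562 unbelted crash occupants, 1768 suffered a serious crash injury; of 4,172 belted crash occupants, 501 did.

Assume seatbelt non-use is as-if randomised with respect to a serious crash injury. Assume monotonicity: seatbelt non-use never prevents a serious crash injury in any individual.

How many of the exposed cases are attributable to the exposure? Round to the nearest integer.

p₁ = P(outcome | exposed) = 1768/2562 = 0.69009
p₀ = P(outcome | unexposed) = 501/4172 = 0.12009
PN = (p₁ − p₀)/p₁ = (0.69009 − 0.12009) / 0.69009 ≈ 0.82598.
Attributable cases ≈ PN × (exposed cases) = 0.82598 × 1768 ≈ 1460.34.

about 1460 cases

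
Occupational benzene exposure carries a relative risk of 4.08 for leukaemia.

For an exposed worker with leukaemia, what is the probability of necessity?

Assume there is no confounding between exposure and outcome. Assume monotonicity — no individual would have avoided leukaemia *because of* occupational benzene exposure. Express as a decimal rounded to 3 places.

PN ≈ 0.755

Under exogeneity and monotonicity, PN = (RR − 1) / RR = 1 − 1/RR.
PN = (4.08 − 1) / 4.08 = 3.08 / 4.08 ≈ 0.7549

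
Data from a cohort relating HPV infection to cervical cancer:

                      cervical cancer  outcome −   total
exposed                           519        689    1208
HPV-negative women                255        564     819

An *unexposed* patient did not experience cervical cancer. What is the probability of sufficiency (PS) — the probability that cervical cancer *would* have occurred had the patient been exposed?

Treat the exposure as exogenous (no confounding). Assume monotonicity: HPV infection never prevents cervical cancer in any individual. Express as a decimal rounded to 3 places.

PS ≈ 0.172

p₁ = P(outcome | exposed) = 519/1208 = 0.42964
p₀ = P(outcome | unexposed) = 255/819 = 0.31136
Under exogeneity and monotonicity, PS = (p₁ − p₀)/(1 − p₀).
PS = (0.42964 − 0.31136) / 0.68864 ≈ 0.1718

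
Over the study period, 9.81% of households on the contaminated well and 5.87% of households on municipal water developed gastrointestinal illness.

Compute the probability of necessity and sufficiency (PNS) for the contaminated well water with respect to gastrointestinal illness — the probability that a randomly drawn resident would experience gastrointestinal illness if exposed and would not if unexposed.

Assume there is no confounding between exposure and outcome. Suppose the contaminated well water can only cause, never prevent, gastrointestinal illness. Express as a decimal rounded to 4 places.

PNS ≈ 0.0394

p₁ = 0.0981, p₀ = 0.0587.
Under exogeneity and monotonicity, PNS = p₁ − p₀.
PNS = 0.0981 − 0.0587 = 0.0394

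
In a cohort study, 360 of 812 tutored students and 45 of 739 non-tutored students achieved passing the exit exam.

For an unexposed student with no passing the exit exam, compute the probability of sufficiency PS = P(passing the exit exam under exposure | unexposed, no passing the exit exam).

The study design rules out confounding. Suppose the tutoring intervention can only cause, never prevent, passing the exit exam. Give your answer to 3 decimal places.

PS ≈ 0.407

p₁ = P(outcome | exposed) = 360/812 = 0.44335
p₀ = P(outcome | unexposed) = 45/739 = 0.060893
Under exogeneity and monotonicity, PS = (p₁ − p₀) / (1 − p₀).
PS = (0.44335 − 0.060893) / (1 − 0.060893) = 0.38246 / 0.93911 ≈ 0.4073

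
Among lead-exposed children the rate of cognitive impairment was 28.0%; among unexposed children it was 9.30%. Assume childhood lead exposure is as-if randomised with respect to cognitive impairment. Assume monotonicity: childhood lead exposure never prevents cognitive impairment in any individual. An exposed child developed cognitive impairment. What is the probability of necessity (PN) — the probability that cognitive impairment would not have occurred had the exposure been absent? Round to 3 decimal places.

PN ≈ 0.668

p₁ = 0.28, p₀ = 0.093.
Under exogeneity and monotonicity, PN = (p₁ − p₀) / p₁.
PN = (0.28 − 0.093) / 0.28 = 0.187 / 0.28 ≈ 0.6679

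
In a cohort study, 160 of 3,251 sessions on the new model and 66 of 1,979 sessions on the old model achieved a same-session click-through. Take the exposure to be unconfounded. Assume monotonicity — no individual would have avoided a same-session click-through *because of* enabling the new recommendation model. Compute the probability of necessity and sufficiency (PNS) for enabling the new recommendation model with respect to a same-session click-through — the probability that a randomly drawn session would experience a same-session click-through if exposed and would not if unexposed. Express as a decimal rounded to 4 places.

p₁ = P(outcome | exposed) = 160/3251 = 0.049216
p₀ = P(outcome | unexposed) = 66/1979 = 0.03335
Under exogeneity and monotonicity, PNS = p₁ − p₀.
PNS = 0.049216 − 0.03335 = 0.015865

PNS ≈ 0.0159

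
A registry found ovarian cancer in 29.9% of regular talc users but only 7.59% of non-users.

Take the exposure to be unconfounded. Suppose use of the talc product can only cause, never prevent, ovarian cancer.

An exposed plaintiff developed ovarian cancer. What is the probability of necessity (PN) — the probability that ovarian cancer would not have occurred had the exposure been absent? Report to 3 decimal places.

PN ≈ 0.746

p₁ = 0.299, p₀ = 0.0759.
Under exogeneity and monotonicity, PN = (p₁ − p₀) / p₁.
PN = (0.299 − 0.0759) / 0.299 = 0.2231 / 0.299 ≈ 0.7462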